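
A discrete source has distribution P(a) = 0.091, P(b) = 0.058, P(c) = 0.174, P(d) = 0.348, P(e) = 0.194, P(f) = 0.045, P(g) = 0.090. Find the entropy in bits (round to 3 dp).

H = −Σ pᵢ log₂ pᵢ.
−0.091·log₂(0.091) = 0.3147
−0.058·log₂(0.058) = 0.2383
−0.174·log₂(0.174) = 0.4390
−0.348·log₂(0.348) = 0.5299
−0.194·log₂(0.194) = 0.4590
−0.045·log₂(0.045) = 0.2013
−0.090·log₂(0.090) = 0.3127
Sum ≈ 2.4948 → 2.495 bits.

2.495 bits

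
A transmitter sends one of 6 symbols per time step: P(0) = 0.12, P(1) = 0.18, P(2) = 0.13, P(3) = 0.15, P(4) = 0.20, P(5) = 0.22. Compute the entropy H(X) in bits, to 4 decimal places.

H = −Σ pᵢ log₂ pᵢ.
−0.12·log₂(0.12) = 0.3671
−0.18·log₂(0.18) = 0.4453
−0.13·log₂(0.13) = 0.3826
−0.15·log₂(0.15) = 0.4105
−0.20·log₂(0.20) = 0.4644
−0.22·log₂(0.22) = 0.4806
Sum ≈ 2.5505 → 2.5505 bits.

2.5505 bits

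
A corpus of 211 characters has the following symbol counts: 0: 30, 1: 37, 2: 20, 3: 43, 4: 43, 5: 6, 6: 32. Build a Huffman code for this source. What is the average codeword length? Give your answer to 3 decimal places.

Probabilities are the counts divided by 211.
Repeatedly combine the two least-probable nodes; the expected code length is the sum of the merged weights.
merge 6/211 + 20/211 → 26/211
merge 26/211 + 30/211 → 56/211
merge 32/211 + 37/211 → 69/211
merge 43/211 + 43/211 → 86/211
merge 56/211 + 69/211 → 125/211
merge 86/211 + 125/211 → 1
L = 26/211 + 56/211 + 69/211 + 86/211 + 125/211 + 1 = 573/211 ≈ 2.716 bits/symbol.

2.716 bits/symbol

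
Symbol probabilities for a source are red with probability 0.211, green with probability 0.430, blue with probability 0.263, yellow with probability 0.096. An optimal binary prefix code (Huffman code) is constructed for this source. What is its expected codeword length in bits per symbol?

Repeatedly combine the two least-probable nodes; the expected code length is the sum of the merged weights.
merge 12/125 + 211/1000 → 307/1000
merge 263/1000 + 307/1000 → 57/100
merge 43/100 + 57/100 → 1
L = 307/1000 + 57/100 + 1 = 1877/1000 = 1.877 bits/symbol.

1.877 bits/symbol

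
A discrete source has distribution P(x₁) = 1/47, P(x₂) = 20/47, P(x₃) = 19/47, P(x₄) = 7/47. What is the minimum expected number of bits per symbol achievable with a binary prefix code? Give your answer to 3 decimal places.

Repeatedly combine the two least-probable nodes; the expected code length is the sum of the merged weights.
merge 1/47 + 7/47 → 8/47
merge 8/47 + 19/47 → 27/47
merge 20/47 + 27/47 → 1
L = 8/47 + 27/47 + 1 = 82/47 ≈ 1.745 bits/symbol.

1.745 bits/symbol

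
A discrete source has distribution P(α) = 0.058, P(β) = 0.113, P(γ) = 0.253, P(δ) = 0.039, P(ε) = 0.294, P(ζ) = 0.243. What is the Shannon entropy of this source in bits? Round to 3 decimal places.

2.293 bits

H = −Σ pᵢ log₂ pᵢ.
−0.058·log₂(0.058) = 0.2383
−0.113·log₂(0.113) = 0.3555
−0.253·log₂(0.253) = 0.5016
−0.039·log₂(0.039) = 0.1825
−0.294·log₂(0.294) = 0.5192
−0.243·log₂(0.243) = 0.4960
Sum ≈ 2.2931 → 2.293 bits.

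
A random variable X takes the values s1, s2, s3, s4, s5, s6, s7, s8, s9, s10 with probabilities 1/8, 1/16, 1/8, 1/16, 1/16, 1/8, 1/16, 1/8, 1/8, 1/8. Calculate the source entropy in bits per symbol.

Each probability is a power of 1/2, so log₂(1/p) is an integer.
H = Σ p·log₂(1/p) = 1/8·3 + 1/16·4 + 1/8·3 + 1/16·4 + 1/16·4 + 1/8·3 + 1/16·4 + 1/8·3 + 1/8·3 + 1/8·3 = 3.25 bits.

3.25 bits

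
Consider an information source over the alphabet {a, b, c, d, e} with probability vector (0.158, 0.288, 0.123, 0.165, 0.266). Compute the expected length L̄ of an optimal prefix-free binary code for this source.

2.281 bits/symbol

Repeatedly combine the two least-probable nodes; the expected code length is the sum of the merged weights.
merge 123/1000 + 79/500 → 281/1000
merge 33/200 + 133/500 → 431/1000
merge 281/1000 + 36/125 → 569/1000
merge 431/1000 + 569/1000 → 1
L = 281/1000 + 431/1000 + 569/1000 + 1 = 2281/1000 = 2.281 bits/symbol.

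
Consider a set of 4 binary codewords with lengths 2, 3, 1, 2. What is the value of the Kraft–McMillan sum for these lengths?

With common denominator 2^3 = 8: Σ 2^(−ℓᵢ) = 2/8 + 1/8 + 4/8 + 2/8 = 9/8 = 1.125.

1.125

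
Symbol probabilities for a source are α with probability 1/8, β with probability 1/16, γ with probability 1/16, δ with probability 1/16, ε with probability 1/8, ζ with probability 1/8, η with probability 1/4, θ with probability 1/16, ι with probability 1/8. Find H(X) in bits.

Each probability is a power of 1/2, so log₂(1/p) is an integer.
H = Σ p·log₂(1/p) = 1/8·3 + 1/16·4 + 1/16·4 + 1/16·4 + 1/8·3 + 1/8·3 + 1/4·2 + 1/16·4 + 1/8·3 = 3 bits.

3 bits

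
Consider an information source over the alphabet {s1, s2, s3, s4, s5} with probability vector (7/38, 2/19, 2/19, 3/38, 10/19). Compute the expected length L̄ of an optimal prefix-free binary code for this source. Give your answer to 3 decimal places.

Repeatedly combine the two least-probable nodes; the expected code length is the sum of the merged weights.
merge 3/38 + 2/19 → 7/38
merge 2/19 + 7/38 → 11/38
merge 7/38 + 11/38 → 9/19
merge 9/19 + 10/19 → 1
L = 7/38 + 11/38 + 9/19 + 1 = 37/19 ≈ 1.947 bits/symbol.

1.947 bits/symbol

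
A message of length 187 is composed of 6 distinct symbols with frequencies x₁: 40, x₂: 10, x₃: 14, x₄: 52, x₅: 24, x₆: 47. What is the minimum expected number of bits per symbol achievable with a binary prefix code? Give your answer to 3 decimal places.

2.385 bits/symbol

Probabilities are the counts divided by 187.
Repeatedly combine the two least-probable nodes; the expected code length is the sum of the merged weights.
merge 10/187 + 14/187 → 24/187
merge 24/187 + 24/187 → 48/187
merge 40/187 + 47/187 → 87/187
merge 48/187 + 52/187 → 100/187
merge 87/187 + 100/187 → 1
L = 24/187 + 48/187 + 87/187 + 100/187 + 1 = 446/187 ≈ 2.385 bits/symbol.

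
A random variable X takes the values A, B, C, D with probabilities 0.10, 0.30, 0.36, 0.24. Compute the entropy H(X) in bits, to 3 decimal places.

H = −Σ pᵢ log₂ pᵢ.
−0.10·log₂(0.10) = 0.3322
−0.30·log₂(0.30) = 0.5211
−0.36·log₂(0.36) = 0.5306
−0.24·log₂(0.24) = 0.4941
Sum ≈ 1.8780 → 1.878 bits.

1.878 bits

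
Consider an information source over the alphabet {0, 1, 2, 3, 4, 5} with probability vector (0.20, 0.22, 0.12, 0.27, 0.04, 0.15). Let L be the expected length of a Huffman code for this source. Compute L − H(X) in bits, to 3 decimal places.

0.052 bits

Entropy H = −Σ p log₂ p ≈ 2.4183 bits.
Huffman merges: 1/25+3/25→4/25; 3/20+4/25→31/100; 1/5+11/50→21/50; 27/100+31/100→29/50; 21/50+29/50→1. L = 247/100 ≈ 2.4700.
L − H = 2.4700 − 2.4183 = 0.052 bits.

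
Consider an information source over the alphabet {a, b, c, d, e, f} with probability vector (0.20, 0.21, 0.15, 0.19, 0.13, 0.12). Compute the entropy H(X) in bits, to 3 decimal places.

2.553 bits

H = −Σ pᵢ log₂ pᵢ.
−0.20·log₂(0.20) = 0.4644
−0.21·log₂(0.21) = 0.4728
−0.15·log₂(0.15) = 0.4105
−0.19·log₂(0.19) = 0.4552
−0.13·log₂(0.13) = 0.3826
−0.12·log₂(0.12) = 0.3671
Sum ≈ 2.5527 → 2.553 bits.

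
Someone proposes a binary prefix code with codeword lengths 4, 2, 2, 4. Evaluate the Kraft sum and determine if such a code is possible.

With common denominator 2^4 = 16: Σ 2^(−ℓᵢ) = 1/16 + 4/16 + 4/16 + 1/16 = 10/16 = 0.625.
Kraft's inequality requires Σ ≤ 1; here Σ = 0.625 ≤ 1, so such a prefix code exists.

0.625; yes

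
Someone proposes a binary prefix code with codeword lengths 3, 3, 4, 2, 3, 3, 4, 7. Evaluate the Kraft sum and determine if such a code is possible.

With common denominator 2^7 = 128: Σ 2^(−ℓᵢ) = 16/128 + 16/128 + 8/128 + 32/128 + 16/128 + 16/128 + 8/128 + 1/128 = 113/128 = 0.8828125.
Kraft's inequality requires Σ ≤ 1; here Σ = 0.8828125 ≤ 1, so such a prefix code exists.

0.8828125; yes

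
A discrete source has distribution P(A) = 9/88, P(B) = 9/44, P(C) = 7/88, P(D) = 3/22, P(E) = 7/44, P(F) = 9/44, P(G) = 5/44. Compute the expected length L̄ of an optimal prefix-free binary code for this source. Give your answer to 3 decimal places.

Repeatedly combine the two least-probable nodes; the expected code length is the sum of the merged weights.
merge 7/88 + 9/88 → 2/11
merge 5/44 + 3/22 → 1/4
merge 7/44 + 2/11 → 15/44
merge 9/44 + 9/44 → 9/22
merge 1/4 + 15/44 → 13/22
merge 9/22 + 13/22 → 1
L = 2/11 + 1/4 + 15/44 + 9/22 + 13/22 + 1 = 61/22 ≈ 2.773 bits/symbol.

2.773 bits/symbol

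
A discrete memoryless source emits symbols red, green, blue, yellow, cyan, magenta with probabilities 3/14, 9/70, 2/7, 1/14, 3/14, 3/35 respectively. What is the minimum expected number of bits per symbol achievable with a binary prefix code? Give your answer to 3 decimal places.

Repeatedly combine the two least-probable nodes; the expected code length is the sum of the merged weights.
merge 1/14 + 3/35 → 11/70
merge 9/70 + 11/70 → 2/7
merge 3/14 + 3/14 → 3/7
merge 2/7 + 2/7 → 4/7
merge 3/7 + 4/7 → 1
L = 11/70 + 2/7 + 3/7 + 4/7 + 1 = 171/70 ≈ 2.443 bits/symbol.

2.443 bits/symbol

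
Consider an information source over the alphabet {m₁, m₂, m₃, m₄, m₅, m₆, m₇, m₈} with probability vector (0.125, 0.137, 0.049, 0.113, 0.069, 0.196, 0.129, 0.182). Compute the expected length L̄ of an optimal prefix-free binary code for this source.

2.922 bits/symbol

Repeatedly combine the two least-probable nodes; the expected code length is the sum of the merged weights.
merge 49/1000 + 69/1000 → 59/500
merge 113/1000 + 59/500 → 231/1000
merge 1/8 + 129/1000 → 127/500
merge 137/1000 + 91/500 → 319/1000
merge 49/250 + 231/1000 → 427/1000
merge 127/500 + 319/1000 → 573/1000
merge 427/1000 + 573/1000 → 1
L = 59/500 + 231/1000 + 127/500 + 319/1000 + 427/1000 + 573/1000 + 1 = 1461/500 = 2.922 bits/symbol.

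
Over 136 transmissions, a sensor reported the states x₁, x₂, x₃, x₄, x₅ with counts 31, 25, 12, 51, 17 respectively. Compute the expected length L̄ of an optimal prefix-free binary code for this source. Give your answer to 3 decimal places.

Probabilities are the counts divided by 136.
Repeatedly combine the two least-probable nodes; the expected code length is the sum of the merged weights.
merge 3/34 + 1/8 → 29/136
merge 25/136 + 29/136 → 27/68
merge 31/136 + 3/8 → 41/68
merge 27/68 + 41/68 → 1
L = 29/136 + 27/68 + 41/68 + 1 = 301/136 ≈ 2.213 bits/symbol.

2.213 bits/symbol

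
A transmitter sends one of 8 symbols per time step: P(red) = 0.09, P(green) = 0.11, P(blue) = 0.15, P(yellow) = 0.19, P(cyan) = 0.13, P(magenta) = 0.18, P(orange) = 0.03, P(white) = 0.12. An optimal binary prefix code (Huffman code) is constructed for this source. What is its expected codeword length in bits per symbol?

Repeatedly combine the two least-probable nodes; the expected code length is the sum of the merged weights.
merge 3/100 + 9/100 → 3/25
merge 11/100 + 3/25 → 23/100
merge 3/25 + 13/100 → 1/4
merge 3/20 + 9/50 → 33/100
merge 19/100 + 23/100 → 21/50
merge 1/4 + 33/100 → 29/50
merge 21/50 + 29/50 → 1
L = 3/25 + 23/100 + 1/4 + 33/100 + 21/50 + 29/50 + 1 = 293/100 = 2.93 bits/symbol.

2.93 bits/symbol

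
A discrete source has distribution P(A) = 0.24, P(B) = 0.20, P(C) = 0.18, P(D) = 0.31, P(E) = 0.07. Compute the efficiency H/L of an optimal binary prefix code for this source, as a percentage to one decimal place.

97.6%

Entropy H = −Σ p log₂ p ≈ 2.1962 bits.
Huffman merges: 7/100+9/50→1/4; 1/5+6/25→11/25; 1/4+31/100→14/25; 11/25+14/25→1. L = 9/4 ≈ 2.2500.
Efficiency = H/L = 2.1962/2.2500 = 97.6%.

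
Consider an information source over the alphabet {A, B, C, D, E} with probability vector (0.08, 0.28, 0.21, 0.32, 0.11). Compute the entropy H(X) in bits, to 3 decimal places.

H = −Σ pᵢ log₂ pᵢ.
−0.08·log₂(0.08) = 0.2915
−0.28·log₂(0.28) = 0.5142
−0.21·log₂(0.21) = 0.4728
−0.32·log₂(0.32) = 0.5260
−0.11·log₂(0.11) = 0.3503
Sum ≈ 2.1549 → 2.155 bits.

2.155 bits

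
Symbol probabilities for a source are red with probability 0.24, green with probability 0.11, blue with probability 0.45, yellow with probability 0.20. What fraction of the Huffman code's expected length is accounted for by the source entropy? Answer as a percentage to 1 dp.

98.2%

Entropy H = −Σ p log₂ p ≈ 1.8272 bits.
Huffman merges: 11/100+1/5→31/100; 6/25+31/100→11/20; 9/20+11/20→1. L = 93/50 ≈ 1.8600.
Efficiency = H/L = 1.8272/1.8600 = 98.2%.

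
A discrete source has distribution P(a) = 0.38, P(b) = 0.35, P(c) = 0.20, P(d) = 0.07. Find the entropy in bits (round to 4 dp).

1.7935 bits

H = −Σ pᵢ log₂ pᵢ.
−0.38·log₂(0.38) = 0.5305
−0.35·log₂(0.35) = 0.5301
−0.20·log₂(0.20) = 0.4644
−0.07·log₂(0.07) = 0.2686
Sum ≈ 1.7935 → 1.7935 bits.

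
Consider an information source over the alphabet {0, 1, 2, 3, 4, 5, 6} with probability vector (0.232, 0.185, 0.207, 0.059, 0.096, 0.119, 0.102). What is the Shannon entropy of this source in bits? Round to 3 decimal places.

H = −Σ pᵢ log₂ pᵢ.
−0.232·log₂(0.232) = 0.4890
−0.185·log₂(0.185) = 0.4504
−0.207·log₂(0.207) = 0.4704
−0.059·log₂(0.059) = 0.2409
−0.096·log₂(0.096) = 0.3246
−0.119·log₂(0.119) = 0.3654
−0.102·log₂(0.102) = 0.3359
Sum ≈ 2.6766 → 2.677 bits.

2.677 bits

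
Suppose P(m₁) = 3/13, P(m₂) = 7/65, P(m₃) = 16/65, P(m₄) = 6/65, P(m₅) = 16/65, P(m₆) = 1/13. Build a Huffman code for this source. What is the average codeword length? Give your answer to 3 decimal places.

2.446 bits/symbol

Repeatedly combine the two least-probable nodes; the expected code length is the sum of the merged weights.
merge 1/13 + 6/65 → 11/65
merge 7/65 + 11/65 → 18/65
merge 3/13 + 16/65 → 31/65
merge 16/65 + 18/65 → 34/65
merge 31/65 + 34/65 → 1
L = 11/65 + 18/65 + 31/65 + 34/65 + 1 = 159/65 ≈ 2.446 bits/symbol.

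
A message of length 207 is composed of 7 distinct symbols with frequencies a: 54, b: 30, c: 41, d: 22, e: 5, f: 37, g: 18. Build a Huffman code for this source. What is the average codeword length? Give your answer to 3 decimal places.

2.652 bits/symbol

Probabilities are the counts divided by 207.
Repeatedly combine the two least-probable nodes; the expected code length is the sum of the merged weights.
merge 5/207 + 2/23 → 1/9
merge 22/207 + 1/9 → 5/23
merge 10/69 + 37/207 → 67/207
merge 41/207 + 5/23 → 86/207
merge 6/23 + 67/207 → 121/207
merge 86/207 + 121/207 → 1
L = 1/9 + 5/23 + 67/207 + 86/207 + 121/207 + 1 = 61/23 ≈ 2.652 bits/symbol.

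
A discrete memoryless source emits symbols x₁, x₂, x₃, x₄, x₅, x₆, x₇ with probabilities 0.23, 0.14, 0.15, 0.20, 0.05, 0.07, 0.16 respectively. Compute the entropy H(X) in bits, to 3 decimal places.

H = −Σ pᵢ log₂ pᵢ.
−0.23·log₂(0.23) = 0.4877
−0.14·log₂(0.14) = 0.3971
−0.15·log₂(0.15) = 0.4105
−0.20·log₂(0.20) = 0.4644
−0.05·log₂(0.05) = 0.2161
−0.07·log₂(0.07) = 0.2686
−0.16·log₂(0.16) = 0.4230
Sum ≈ 2.6674 → 2.667 bits.

2.667 bits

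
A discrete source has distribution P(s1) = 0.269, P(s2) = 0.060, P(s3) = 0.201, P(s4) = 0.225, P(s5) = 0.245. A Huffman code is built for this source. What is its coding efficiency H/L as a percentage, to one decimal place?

97.3%

Entropy H = −Σ p log₂ p ≈ 2.1997 bits.
Huffman merges: 3/50+201/1000→261/1000; 9/40+49/200→47/100; 261/1000+269/1000→53/100; 47/100+53/100→1. L = 2261/1000 ≈ 2.2610.
Efficiency = H/L = 2.1997/2.2610 = 97.3%.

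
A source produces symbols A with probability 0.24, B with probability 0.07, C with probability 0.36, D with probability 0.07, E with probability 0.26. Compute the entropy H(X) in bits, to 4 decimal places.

2.0671 bits

H = −Σ pᵢ log₂ pᵢ.
−0.24·log₂(0.24) = 0.4941
−0.07·log₂(0.07) = 0.2686
−0.36·log₂(0.36) = 0.5306
−0.07·log₂(0.07) = 0.2686
−0.26·log₂(0.26) = 0.5053
Sum ≈ 2.0671 → 2.0671 bits.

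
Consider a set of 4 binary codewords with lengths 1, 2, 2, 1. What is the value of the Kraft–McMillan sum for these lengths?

With common denominator 2^2 = 4: Σ 2^(−ℓᵢ) = 2/4 + 1/4 + 1/4 + 2/4 = 6/4 = 1.5.

1.5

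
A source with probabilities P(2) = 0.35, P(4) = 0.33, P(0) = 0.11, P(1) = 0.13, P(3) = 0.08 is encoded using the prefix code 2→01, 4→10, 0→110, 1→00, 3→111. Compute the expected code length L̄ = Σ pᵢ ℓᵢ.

2.19 bits/symbol

L̄ = Σ pᵢ·ℓᵢ = 0.35·2 + 0.33·2 + 0.11·3 + 0.13·2 + 0.08·3 = 2.19 bits/symbol.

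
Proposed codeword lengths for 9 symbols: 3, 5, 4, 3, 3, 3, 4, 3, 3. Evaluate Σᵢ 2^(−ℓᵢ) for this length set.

0.90625

With common denominator 2^5 = 32: Σ 2^(−ℓᵢ) = 4/32 + 1/32 + 2/32 + 4/32 + 4/32 + 4/32 + 2/32 + 4/32 + 4/32 = 29/32 = 0.90625.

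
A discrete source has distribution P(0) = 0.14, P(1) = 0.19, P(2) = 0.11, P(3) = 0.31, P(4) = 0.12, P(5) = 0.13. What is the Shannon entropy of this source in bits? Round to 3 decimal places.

2.476 bits

H = −Σ pᵢ log₂ pᵢ.
−0.14·log₂(0.14) = 0.3971
−0.19·log₂(0.19) = 0.4552
−0.11·log₂(0.11) = 0.3503
−0.31·log₂(0.31) = 0.5238
−0.12·log₂(0.12) = 0.3671
−0.13·log₂(0.13) = 0.3826
Sum ≈ 2.4761 → 2.476 bits.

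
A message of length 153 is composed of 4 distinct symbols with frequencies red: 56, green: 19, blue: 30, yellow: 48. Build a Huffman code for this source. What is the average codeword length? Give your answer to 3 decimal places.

1.954 bits/symbol

Probabilities are the counts divided by 153.
Repeatedly combine the two least-probable nodes; the expected code length is the sum of the merged weights.
merge 19/153 + 10/51 → 49/153
merge 16/51 + 49/153 → 97/153
merge 56/153 + 97/153 → 1
L = 49/153 + 97/153 + 1 = 299/153 ≈ 1.954 bits/symbol.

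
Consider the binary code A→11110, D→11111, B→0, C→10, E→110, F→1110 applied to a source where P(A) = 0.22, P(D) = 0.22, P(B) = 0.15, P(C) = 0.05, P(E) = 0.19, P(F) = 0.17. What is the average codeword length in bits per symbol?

L̄ = Σ pᵢ·ℓᵢ = 0.22·5 + 0.22·5 + 0.15·1 + 0.05·2 + 0.19·3 + 0.17·4 = 3.7 bits/symbol.

3.7 bits/symbol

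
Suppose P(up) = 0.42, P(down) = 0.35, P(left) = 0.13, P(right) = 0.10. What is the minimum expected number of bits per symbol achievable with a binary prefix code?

1.81 bits/symbol

Repeatedly combine the two least-probable nodes; the expected code length is the sum of the merged weights.
merge 1/10 + 13/100 → 23/100
merge 23/100 + 7/20 → 29/50
merge 21/50 + 29/50 → 1
L = 23/100 + 29/50 + 1 = 181/100 = 1.81 bits/symbol.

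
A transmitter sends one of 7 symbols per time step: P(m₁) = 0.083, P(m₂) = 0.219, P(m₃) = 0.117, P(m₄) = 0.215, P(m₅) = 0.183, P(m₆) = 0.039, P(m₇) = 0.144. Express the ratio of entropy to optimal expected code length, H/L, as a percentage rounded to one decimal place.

Entropy H = −Σ p log₂ p ≈ 2.6503 bits.
Huffman merges: 39/1000+83/1000→61/500; 117/1000+61/500→239/1000; 18/125+183/1000→327/1000; 43/200+219/1000→217/500; 239/1000+327/1000→283/500; 217/500+283/500→1. L = 336/125 ≈ 2.6880.
Efficiency = H/L = 2.6503/2.6880 = 98.6%.

98.6%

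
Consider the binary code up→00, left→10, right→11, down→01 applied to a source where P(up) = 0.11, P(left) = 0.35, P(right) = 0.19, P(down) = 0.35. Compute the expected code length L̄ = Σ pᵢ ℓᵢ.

2 bits/symbol

L̄ = Σ pᵢ·ℓᵢ = 0.11·2 + 0.35·2 + 0.19·2 + 0.35·2 = 2 bits/symbol.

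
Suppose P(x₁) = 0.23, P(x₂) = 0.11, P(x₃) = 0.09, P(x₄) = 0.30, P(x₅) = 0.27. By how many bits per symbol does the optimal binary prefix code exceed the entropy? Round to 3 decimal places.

Entropy H = −Σ p log₂ p ≈ 2.1817 bits.
Huffman merges: 9/100+11/100→1/5; 1/5+23/100→43/100; 27/100+3/10→57/100; 43/100+57/100→1. L = 11/5 ≈ 2.2000.
L − H = 2.2000 − 2.1817 = 0.018 bits.

0.018 bits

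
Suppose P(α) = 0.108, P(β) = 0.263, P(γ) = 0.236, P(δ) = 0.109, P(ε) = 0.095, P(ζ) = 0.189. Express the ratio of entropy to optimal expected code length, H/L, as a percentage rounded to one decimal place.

98.8%

Entropy H = −Σ p log₂ p ≈ 2.4706 bits.
Huffman merges: 19/200+27/250→203/1000; 109/1000+189/1000→149/500; 203/1000+59/250→439/1000; 263/1000+149/500→561/1000; 439/1000+561/1000→1. L = 2501/1000 ≈ 2.5010.
Efficiency = H/L = 2.4706/2.5010 = 98.8%.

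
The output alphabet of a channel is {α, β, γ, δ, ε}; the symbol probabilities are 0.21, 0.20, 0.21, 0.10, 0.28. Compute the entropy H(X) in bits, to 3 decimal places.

2.256 bits

H = −Σ pᵢ log₂ pᵢ.
−0.21·log₂(0.21) = 0.4728
−0.20·log₂(0.20) = 0.4644
−0.21·log₂(0.21) = 0.4728
−0.10·log₂(0.10) = 0.3322
−0.28·log₂(0.28) = 0.5142
Sum ≈ 2.2564 → 2.256 bits.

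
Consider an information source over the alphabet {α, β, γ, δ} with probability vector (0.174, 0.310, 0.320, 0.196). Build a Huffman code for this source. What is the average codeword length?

Repeatedly combine the two least-probable nodes; the expected code length is the sum of the merged weights.
merge 87/500 + 49/250 → 37/100
merge 31/100 + 8/25 → 63/100
merge 37/100 + 63/100 → 1
L = 37/100 + 63/100 + 1 = 2 bits/symbol.

2 bits/symbol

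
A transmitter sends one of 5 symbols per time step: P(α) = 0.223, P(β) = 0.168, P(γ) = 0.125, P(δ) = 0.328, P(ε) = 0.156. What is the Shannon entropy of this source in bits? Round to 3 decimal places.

2.236 bits

H = −Σ pᵢ log₂ pᵢ.
−0.223·log₂(0.223) = 0.4828
−0.168·log₂(0.168) = 0.4323
−0.125·log₂(0.125) = 0.3750
−0.328·log₂(0.328) = 0.5275
−0.156·log₂(0.156) = 0.4181
Sum ≈ 2.2358 → 2.236 bits.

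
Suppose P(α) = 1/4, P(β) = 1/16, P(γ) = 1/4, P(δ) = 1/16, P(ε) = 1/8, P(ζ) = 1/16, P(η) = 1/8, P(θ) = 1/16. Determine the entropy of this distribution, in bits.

2.75 bits

Each probability is a power of 1/2, so log₂(1/p) is an integer.
H = Σ p·log₂(1/p) = 1/4·2 + 1/16·4 + 1/4·2 + 1/16·4 + 1/8·3 + 1/16·4 + 1/8·3 + 1/16·4 = 2.75 bits.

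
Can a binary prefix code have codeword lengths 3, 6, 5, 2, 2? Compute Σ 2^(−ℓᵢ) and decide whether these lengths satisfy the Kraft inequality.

0.671875; yes

With common denominator 2^6 = 64: Σ 2^(−ℓᵢ) = 8/64 + 1/64 + 2/64 + 16/64 + 16/64 = 43/64 = 0.671875.
Kraft's inequality requires Σ ≤ 1; here Σ = 0.671875 ≤ 1, so such a prefix code exists.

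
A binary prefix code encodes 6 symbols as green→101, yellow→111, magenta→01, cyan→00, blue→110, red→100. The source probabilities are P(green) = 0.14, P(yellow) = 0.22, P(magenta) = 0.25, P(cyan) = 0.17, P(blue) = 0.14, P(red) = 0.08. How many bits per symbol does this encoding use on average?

2.58 bits/symbol

L̄ = Σ pᵢ·ℓᵢ = 0.14·3 + 0.22·3 + 0.25·2 + 0.17·2 + 0.14·3 + 0.08·3 = 2.58 bits/symbol.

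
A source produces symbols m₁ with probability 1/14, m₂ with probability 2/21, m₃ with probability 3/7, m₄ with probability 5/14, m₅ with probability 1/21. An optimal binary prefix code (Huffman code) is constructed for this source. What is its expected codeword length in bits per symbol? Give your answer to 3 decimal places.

Repeatedly combine the two least-probable nodes; the expected code length is the sum of the merged weights.
merge 1/21 + 1/14 → 5/42
merge 2/21 + 5/42 → 3/14
merge 3/14 + 5/14 → 4/7
merge 3/7 + 4/7 → 1
L = 5/42 + 3/14 + 4/7 + 1 = 40/21 ≈ 1.905 bits/symbol.

1.905 bits/symbol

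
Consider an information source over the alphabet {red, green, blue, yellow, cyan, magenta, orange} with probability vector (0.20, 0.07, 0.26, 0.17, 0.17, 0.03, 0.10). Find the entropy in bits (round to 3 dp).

H = −Σ pᵢ log₂ pᵢ.
−0.20·log₂(0.20) = 0.4644
−0.07·log₂(0.07) = 0.2686
−0.26·log₂(0.26) = 0.5053
−0.17·log₂(0.17) = 0.4346
−0.17·log₂(0.17) = 0.4346
−0.03·log₂(0.03) = 0.1518
−0.10·log₂(0.10) = 0.3322
Sum ≈ 2.5914 → 2.591 bits.

2.591 bits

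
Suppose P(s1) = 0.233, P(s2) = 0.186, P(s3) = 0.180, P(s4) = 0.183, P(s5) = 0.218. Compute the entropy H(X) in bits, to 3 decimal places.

2.314 bits

H = −Σ pᵢ log₂ pᵢ.
−0.233·log₂(0.233) = 0.4897
−0.186·log₂(0.186) = 0.4514
−0.180·log₂(0.180) = 0.4453
−0.183·log₂(0.183) = 0.4484
−0.218·log₂(0.218) = 0.4791
Sum ≈ 2.3138 → 2.314 bits.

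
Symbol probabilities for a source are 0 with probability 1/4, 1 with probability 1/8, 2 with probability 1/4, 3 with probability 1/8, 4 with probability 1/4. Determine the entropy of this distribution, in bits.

2.25 bits

Each probability is a power of 1/2, so log₂(1/p) is an integer.
H = Σ p·log₂(1/p) = 1/4·2 + 1/8·3 + 1/4·2 + 1/8·3 + 1/4·2 = 2.25 bits.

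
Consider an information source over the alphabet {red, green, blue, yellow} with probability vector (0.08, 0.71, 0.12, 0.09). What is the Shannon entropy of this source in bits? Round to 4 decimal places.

H = −Σ pᵢ log₂ pᵢ.
−0.08·log₂(0.08) = 0.2915
−0.71·log₂(0.71) = 0.3508
−0.12·log₂(0.12) = 0.3671
−0.09·log₂(0.09) = 0.3127
Sum ≈ 1.3220 → 1.3220 bits.

1.3220 bits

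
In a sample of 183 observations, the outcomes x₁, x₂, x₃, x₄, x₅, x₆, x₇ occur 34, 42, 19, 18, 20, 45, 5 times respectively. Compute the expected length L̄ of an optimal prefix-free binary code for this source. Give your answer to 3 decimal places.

Probabilities are the counts divided by 183.
Repeatedly combine the two least-probable nodes; the expected code length is the sum of the merged weights.
merge 5/183 + 6/61 → 23/183
merge 19/183 + 20/183 → 13/61
merge 23/183 + 34/183 → 19/61
merge 13/61 + 14/61 → 27/61
merge 15/61 + 19/61 → 34/61
merge 27/61 + 34/61 → 1
L = 23/183 + 13/61 + 19/61 + 27/61 + 34/61 + 1 = 485/183 ≈ 2.650 bits/symbol.

2.650 bits/symbol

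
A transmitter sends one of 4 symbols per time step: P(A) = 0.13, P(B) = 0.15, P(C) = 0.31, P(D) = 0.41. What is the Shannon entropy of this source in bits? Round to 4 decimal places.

H = −Σ pᵢ log₂ pᵢ.
−0.13·log₂(0.13) = 0.3826
−0.15·log₂(0.15) = 0.4105
−0.31·log₂(0.31) = 0.5238
−0.41·log₂(0.41) = 0.5274
Sum ≈ 1.8444 → 1.8444 bits.

1.8444 bits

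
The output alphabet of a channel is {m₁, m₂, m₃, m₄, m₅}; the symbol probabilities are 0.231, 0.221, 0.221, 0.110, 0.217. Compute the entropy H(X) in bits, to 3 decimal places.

H = −Σ pᵢ log₂ pᵢ.
−0.231·log₂(0.231) = 0.4883
−0.221·log₂(0.221) = 0.4813
−0.221·log₂(0.221) = 0.4813
−0.110·log₂(0.110) = 0.3503
−0.217·log₂(0.217) = 0.4783
Sum ≈ 2.2796 → 2.280 bits.

2.280 bits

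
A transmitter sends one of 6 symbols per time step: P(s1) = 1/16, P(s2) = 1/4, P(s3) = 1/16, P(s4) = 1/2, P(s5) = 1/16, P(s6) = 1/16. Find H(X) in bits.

Each probability is a power of 1/2, so log₂(1/p) is an integer.
H = Σ p·log₂(1/p) = 1/16·4 + 1/4·2 + 1/16·4 + 1/2·1 + 1/16·4 + 1/16·4 = 2 bits.

2 bits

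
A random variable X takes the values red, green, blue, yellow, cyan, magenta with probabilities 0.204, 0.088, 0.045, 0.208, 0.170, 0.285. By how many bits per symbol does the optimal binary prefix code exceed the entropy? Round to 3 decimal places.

0.036 bits

Entropy H = −Σ p log₂ p ≈ 2.3996 bits.
Huffman merges: 9/200+11/125→133/1000; 133/1000+17/100→303/1000; 51/250+26/125→103/250; 57/200+303/1000→147/250; 103/250+147/250→1. L = 609/250 ≈ 2.4360.
L − H = 2.4360 − 2.3996 = 0.036 bits.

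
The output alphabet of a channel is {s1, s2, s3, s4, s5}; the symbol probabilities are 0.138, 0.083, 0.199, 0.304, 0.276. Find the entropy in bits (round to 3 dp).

2.191 bits

H = −Σ pᵢ log₂ pᵢ.
−0.138·log₂(0.138) = 0.3943
−0.083·log₂(0.083) = 0.2980
−0.199·log₂(0.199) = 0.4635
−0.304·log₂(0.304) = 0.5222
−0.276·log₂(0.276) = 0.5126
Sum ≈ 2.1907 → 2.191 bits.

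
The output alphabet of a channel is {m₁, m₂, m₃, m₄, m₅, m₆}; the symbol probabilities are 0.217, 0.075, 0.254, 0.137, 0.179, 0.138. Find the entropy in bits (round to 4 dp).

2.4922 bits

H = −Σ pᵢ log₂ pᵢ.
−0.217·log₂(0.217) = 0.4783
−0.075·log₂(0.075) = 0.2803
−0.254·log₂(0.254) = 0.5022
−0.137·log₂(0.137) = 0.3929
−0.179·log₂(0.179) = 0.4443
−0.138·log₂(0.138) = 0.3943
Sum ≈ 2.4922 → 2.4922 bits.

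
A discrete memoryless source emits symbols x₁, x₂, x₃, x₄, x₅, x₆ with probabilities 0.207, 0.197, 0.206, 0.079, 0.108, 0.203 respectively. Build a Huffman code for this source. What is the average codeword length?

Repeatedly combine the two least-probable nodes; the expected code length is the sum of the merged weights.
merge 79/1000 + 27/250 → 187/1000
merge 187/1000 + 197/1000 → 48/125
merge 203/1000 + 103/500 → 409/1000
merge 207/1000 + 48/125 → 591/1000
merge 409/1000 + 591/1000 → 1
L = 187/1000 + 48/125 + 409/1000 + 591/1000 + 1 = 2571/1000 = 2.571 bits/symbol.

2.571 bits/symbol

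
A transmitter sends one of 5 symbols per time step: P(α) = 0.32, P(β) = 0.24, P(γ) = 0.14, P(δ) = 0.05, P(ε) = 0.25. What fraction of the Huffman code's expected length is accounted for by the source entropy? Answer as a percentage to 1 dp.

Entropy H = −Σ p log₂ p ≈ 2.1334 bits.
Huffman merges: 1/20+7/50→19/100; 19/100+6/25→43/100; 1/4+8/25→57/100; 43/100+57/100→1. L = 219/100 ≈ 2.1900.
Efficiency = H/L = 2.1334/2.1900 = 97.4%.

97.4%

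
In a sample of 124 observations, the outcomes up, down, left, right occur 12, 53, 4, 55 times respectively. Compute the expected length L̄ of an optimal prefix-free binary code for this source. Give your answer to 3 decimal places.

Probabilities are the counts divided by 124.
Repeatedly combine the two least-probable nodes; the expected code length is the sum of the merged weights.
merge 1/31 + 3/31 → 4/31
merge 4/31 + 53/124 → 69/124
merge 55/124 + 69/124 → 1
L = 4/31 + 69/124 + 1 = 209/124 ≈ 1.685 bits/symbol.

1.685 bits/symbol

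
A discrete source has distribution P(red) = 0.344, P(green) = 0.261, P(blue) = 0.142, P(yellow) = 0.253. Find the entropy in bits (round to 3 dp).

1.937 bits

H = −Σ pᵢ log₂ pᵢ.
−0.344·log₂(0.344) = 0.5296
−0.261·log₂(0.261) = 0.5058
−0.142·log₂(0.142) = 0.3999
−0.253·log₂(0.253) = 0.5016
Sum ≈ 1.9369 → 1.937 bits.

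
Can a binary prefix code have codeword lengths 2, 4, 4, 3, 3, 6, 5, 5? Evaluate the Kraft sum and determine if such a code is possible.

0.703125; yes

With common denominator 2^6 = 64: Σ 2^(−ℓᵢ) = 16/64 + 4/64 + 4/64 + 8/64 + 8/64 + 1/64 + 2/64 + 2/64 = 45/64 = 0.703125.
Kraft's inequality requires Σ ≤ 1; here Σ = 0.703125 ≤ 1, so such a prefix code exists.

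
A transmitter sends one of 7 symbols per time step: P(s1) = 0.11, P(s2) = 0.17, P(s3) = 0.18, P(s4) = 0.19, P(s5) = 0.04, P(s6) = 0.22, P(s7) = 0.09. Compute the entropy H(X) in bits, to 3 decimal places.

2.664 bits

H = −Σ pᵢ log₂ pᵢ.
−0.11·log₂(0.11) = 0.3503
−0.17·log₂(0.17) = 0.4346
−0.18·log₂(0.18) = 0.4453
−0.19·log₂(0.19) = 0.4552
−0.04·log₂(0.04) = 0.1858
−0.22·log₂(0.22) = 0.4806
−0.09·log₂(0.09) = 0.3127
Sum ≈ 2.6644 → 2.664 bits.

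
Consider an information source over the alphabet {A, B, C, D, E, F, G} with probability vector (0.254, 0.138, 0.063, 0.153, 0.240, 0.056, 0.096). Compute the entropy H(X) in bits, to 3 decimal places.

H = −Σ pᵢ log₂ pᵢ.
−0.254·log₂(0.254) = 0.5022
−0.138·log₂(0.138) = 0.3943
−0.063·log₂(0.063) = 0.2513
−0.153·log₂(0.153) = 0.4144
−0.240·log₂(0.240) = 0.4941
−0.056·log₂(0.056) = 0.2329
−0.096·log₂(0.096) = 0.3246
Sum ≈ 2.6137 → 2.614 bits.

2.614 bits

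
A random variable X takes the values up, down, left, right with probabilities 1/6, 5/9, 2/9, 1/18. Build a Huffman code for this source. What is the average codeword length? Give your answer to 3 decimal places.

1.667 bits/symbol

Repeatedly combine the two least-probable nodes; the expected code length is the sum of the merged weights.
merge 1/18 + 1/6 → 2/9
merge 2/9 + 2/9 → 4/9
merge 4/9 + 5/9 → 1
L = 2/9 + 4/9 + 1 = 5/3 ≈ 1.667 bits/symbol.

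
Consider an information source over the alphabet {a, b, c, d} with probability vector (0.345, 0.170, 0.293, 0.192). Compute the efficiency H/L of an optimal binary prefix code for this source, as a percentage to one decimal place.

Entropy H = −Σ p log₂ p ≈ 1.9403 bits.
Huffman merges: 17/100+24/125→181/500; 293/1000+69/200→319/500; 181/500+319/500→1. L = 2 ≈ 2.0000.
Efficiency = H/L = 1.9403/2.0000 = 97.0%.

97.0%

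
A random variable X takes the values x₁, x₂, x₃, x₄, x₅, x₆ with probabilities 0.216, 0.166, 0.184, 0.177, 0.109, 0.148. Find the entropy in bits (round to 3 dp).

H = −Σ pᵢ log₂ pᵢ.
−0.216·log₂(0.216) = 0.4776
−0.166·log₂(0.166) = 0.4301
−0.184·log₂(0.184) = 0.4494
−0.177·log₂(0.177) = 0.4422
−0.109·log₂(0.109) = 0.3485
−0.148·log₂(0.148) = 0.4079
Sum ≈ 2.5556 → 2.556 bits.

2.556 bits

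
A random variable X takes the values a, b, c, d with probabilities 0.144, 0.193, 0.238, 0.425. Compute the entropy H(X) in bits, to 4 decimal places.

H = −Σ pᵢ log₂ pᵢ.
−0.144·log₂(0.144) = 0.4026
−0.193·log₂(0.193) = 0.4581
−0.238·log₂(0.238) = 0.4929
−0.425·log₂(0.425) = 0.5246
Sum ≈ 1.8782 → 1.8782 bits.

1.8782 bits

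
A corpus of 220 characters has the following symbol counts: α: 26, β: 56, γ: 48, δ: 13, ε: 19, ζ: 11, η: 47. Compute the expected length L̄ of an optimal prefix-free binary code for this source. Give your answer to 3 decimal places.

Probabilities are the counts divided by 220.
Repeatedly combine the two least-probable nodes; the expected code length is the sum of the merged weights.
merge 1/20 + 13/220 → 6/55
merge 19/220 + 6/55 → 43/220
merge 13/110 + 43/220 → 69/220
merge 47/220 + 12/55 → 19/44
merge 14/55 + 69/220 → 25/44
merge 19/44 + 25/44 → 1
L = 6/55 + 43/220 + 69/220 + 19/44 + 25/44 + 1 = 144/55 ≈ 2.618 bits/symbol.

2.618 bits/symbol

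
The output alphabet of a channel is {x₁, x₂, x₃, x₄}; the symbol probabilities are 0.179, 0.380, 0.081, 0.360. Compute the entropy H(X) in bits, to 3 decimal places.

H = −Σ pᵢ log₂ pᵢ.
−0.179·log₂(0.179) = 0.4443
−0.380·log₂(0.380) = 0.5305
−0.081·log₂(0.081) = 0.2937
−0.360·log₂(0.360) = 0.5306
Sum ≈ 1.7990 → 1.799 bits.

1.799 bits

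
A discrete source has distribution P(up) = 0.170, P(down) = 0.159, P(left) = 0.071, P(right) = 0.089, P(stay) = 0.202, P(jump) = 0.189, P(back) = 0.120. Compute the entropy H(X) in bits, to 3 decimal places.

2.725 bits

H = −Σ pᵢ log₂ pᵢ.
−0.170·log₂(0.170) = 0.4346
−0.159·log₂(0.159) = 0.4218
−0.071·log₂(0.071) = 0.2709
−0.089·log₂(0.089) = 0.3106
−0.202·log₂(0.202) = 0.4661
−0.189·log₂(0.189) = 0.4543
−0.120·log₂(0.120) = 0.3671
Sum ≈ 2.7254 → 2.725 bits.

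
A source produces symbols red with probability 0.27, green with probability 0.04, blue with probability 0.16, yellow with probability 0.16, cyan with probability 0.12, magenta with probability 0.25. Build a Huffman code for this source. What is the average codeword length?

2.48 bits/symbol

Repeatedly combine the two least-probable nodes; the expected code length is the sum of the merged weights.
merge 1/25 + 3/25 → 4/25
merge 4/25 + 4/25 → 8/25
merge 4/25 + 1/4 → 41/100
merge 27/100 + 8/25 → 59/100
merge 41/100 + 59/100 → 1
L = 4/25 + 8/25 + 41/100 + 59/100 + 1 = 62/25 = 2.48 bits/symbol.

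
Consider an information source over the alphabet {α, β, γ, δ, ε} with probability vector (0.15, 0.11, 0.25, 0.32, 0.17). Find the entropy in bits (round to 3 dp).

2.221 bits

H = −Σ pᵢ log₂ pᵢ.
−0.15·log₂(0.15) = 0.4105
−0.11·log₂(0.11) = 0.3503
−0.25·log₂(0.25) = 0.5000
−0.32·log₂(0.32) = 0.5260
−0.17·log₂(0.17) = 0.4346
Sum ≈ 2.2215 → 2.221 bits.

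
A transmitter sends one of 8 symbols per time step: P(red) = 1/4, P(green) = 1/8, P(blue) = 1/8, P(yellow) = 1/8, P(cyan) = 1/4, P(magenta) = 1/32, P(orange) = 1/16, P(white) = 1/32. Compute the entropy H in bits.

2.6875 bits

Each probability is a power of 1/2, so log₂(1/p) is an integer.
H = Σ p·log₂(1/p) = 1/4·2 + 1/8·3 + 1/8·3 + 1/8·3 + 1/4·2 + 1/32·5 + 1/16·4 + 1/32·5 = 2.6875 bits.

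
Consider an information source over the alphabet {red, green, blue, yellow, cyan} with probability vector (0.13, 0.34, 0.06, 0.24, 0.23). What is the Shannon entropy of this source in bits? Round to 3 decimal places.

H = −Σ pᵢ log₂ pᵢ.
−0.13·log₂(0.13) = 0.3826
−0.34·log₂(0.34) = 0.5292
−0.06·log₂(0.06) = 0.2435
−0.24·log₂(0.24) = 0.4941
−0.23·log₂(0.23) = 0.4877
Sum ≈ 2.1372 → 2.137 bits.

2.137 bits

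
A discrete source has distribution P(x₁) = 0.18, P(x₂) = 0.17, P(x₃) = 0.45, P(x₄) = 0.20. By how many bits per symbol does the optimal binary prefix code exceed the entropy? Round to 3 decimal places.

0.037 bits

Entropy H = −Σ p log₂ p ≈ 1.8627 bits.
Huffman merges: 17/100+9/50→7/20; 1/5+7/20→11/20; 9/20+11/20→1. L = 19/10 ≈ 1.9000.
L − H = 1.9000 − 1.8627 = 0.037 bits.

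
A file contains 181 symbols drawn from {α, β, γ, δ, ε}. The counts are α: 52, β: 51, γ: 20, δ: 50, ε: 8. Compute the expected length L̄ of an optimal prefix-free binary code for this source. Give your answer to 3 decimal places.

2.155 bits/symbol

Probabilities are the counts divided by 181.
Repeatedly combine the two least-probable nodes; the expected code length is the sum of the merged weights.
merge 8/181 + 20/181 → 28/181
merge 28/181 + 50/181 → 78/181
merge 51/181 + 52/181 → 103/181
merge 78/181 + 103/181 → 1
L = 28/181 + 78/181 + 103/181 + 1 = 390/181 ≈ 2.155 bits/symbol.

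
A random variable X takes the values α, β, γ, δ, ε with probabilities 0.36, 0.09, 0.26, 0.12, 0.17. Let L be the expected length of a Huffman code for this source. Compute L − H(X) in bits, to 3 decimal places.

Entropy H = −Σ p log₂ p ≈ 2.1502 bits.
Huffman merges: 9/100+3/25→21/100; 17/100+21/100→19/50; 13/50+9/25→31/50; 19/50+31/50→1. L = 221/100 ≈ 2.2100.
L − H = 2.2100 − 2.1502 = 0.060 bits.

0.060 bits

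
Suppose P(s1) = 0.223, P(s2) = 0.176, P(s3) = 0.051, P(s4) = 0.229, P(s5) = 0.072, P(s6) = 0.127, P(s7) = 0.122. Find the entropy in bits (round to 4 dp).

2.6515 bits

H = −Σ pᵢ log₂ pᵢ.
−0.223·log₂(0.223) = 0.4828
−0.176·log₂(0.176) = 0.4411
−0.051·log₂(0.051) = 0.2190
−0.229·log₂(0.229) = 0.4870
−0.072·log₂(0.072) = 0.2733
−0.127·log₂(0.127) = 0.3781
−0.122·log₂(0.122) = 0.3703
Sum ≈ 2.6515 → 2.6515 bits.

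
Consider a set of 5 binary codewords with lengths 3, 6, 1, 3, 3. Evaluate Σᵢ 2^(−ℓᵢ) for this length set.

0.890625

With common denominator 2^6 = 64: Σ 2^(−ℓᵢ) = 8/64 + 1/64 + 32/64 + 8/64 + 8/64 = 57/64 = 0.890625.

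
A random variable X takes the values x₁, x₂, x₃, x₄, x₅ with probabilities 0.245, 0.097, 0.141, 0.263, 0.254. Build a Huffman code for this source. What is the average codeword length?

2.238 bits/symbol

Repeatedly combine the two least-probable nodes; the expected code length is the sum of the merged weights.
merge 97/1000 + 141/1000 → 119/500
merge 119/500 + 49/200 → 483/1000
merge 127/500 + 263/1000 → 517/1000
merge 483/1000 + 517/1000 → 1
L = 119/500 + 483/1000 + 517/1000 + 1 = 1119/500 = 2.238 bits/symbol.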